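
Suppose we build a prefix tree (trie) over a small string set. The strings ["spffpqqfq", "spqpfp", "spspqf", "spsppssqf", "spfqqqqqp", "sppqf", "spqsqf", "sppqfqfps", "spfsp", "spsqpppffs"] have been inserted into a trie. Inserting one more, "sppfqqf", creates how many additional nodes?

4

Walking "sppfqqf" from the root, the first 3 characters ("spp") follow existing edges; "f" is the first miss.
So 7 − 3 = 4 new nodes.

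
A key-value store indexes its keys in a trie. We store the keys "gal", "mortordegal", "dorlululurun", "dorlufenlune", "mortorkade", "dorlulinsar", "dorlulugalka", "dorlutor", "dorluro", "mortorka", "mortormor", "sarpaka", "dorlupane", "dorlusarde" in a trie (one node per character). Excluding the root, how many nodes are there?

71

Count nodes per top-level branch (shared prefixes stored once):
  'd'-branch (dorlufenlune, dorlulinsar, dorlulugalka, dorlululurun, dorlupane, dorluro, dorlusarde, dorlutor): 43 nodes
  'g'-branch (gal): 3 nodes
  'm'-branch (mortordegal, mortorka, mortorkade, mortormor): 18 nodes
  's'-branch (sarpaka): 7 nodes
Sum: 71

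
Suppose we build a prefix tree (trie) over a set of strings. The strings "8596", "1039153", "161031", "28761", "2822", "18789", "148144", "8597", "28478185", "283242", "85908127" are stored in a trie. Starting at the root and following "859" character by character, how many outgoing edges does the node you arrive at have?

Follow the path "859" to its node, then look at its outgoing edges.
Distinct next characters after "859": 0, 6, 7.
That node has 3 child edges.

3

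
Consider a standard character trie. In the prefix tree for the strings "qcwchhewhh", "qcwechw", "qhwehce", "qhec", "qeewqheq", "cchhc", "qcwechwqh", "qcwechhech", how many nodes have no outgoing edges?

7

A leaf is a node with no children — equivalently, the end of a word that is not a proper prefix of any other stored word.
Those words: "cchhc", "qcwchhewhh", "qcwechhech", "qcwechwqh", "qeewqheq", "qhec", "qhwehce"
Leaf count: 7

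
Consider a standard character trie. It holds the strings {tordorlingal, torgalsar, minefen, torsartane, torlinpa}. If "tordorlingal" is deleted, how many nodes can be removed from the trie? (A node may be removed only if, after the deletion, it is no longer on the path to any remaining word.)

A node on "tordorlingal"'s path can go only if nothing else ends at it or branches off below it.
The suffix "dorlingal" (9 nodes) is used only by "tordorlingal"; the node for "tor" still has the child "g", so pruning stops there.
Nodes removed: 9

9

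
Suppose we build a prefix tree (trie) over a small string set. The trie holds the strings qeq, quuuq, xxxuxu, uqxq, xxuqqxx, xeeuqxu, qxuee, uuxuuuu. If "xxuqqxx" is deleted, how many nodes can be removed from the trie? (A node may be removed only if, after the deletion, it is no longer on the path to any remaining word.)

5

After clearing the end-marker at "xxuqqxx", prune upward until reaching a node still needed by another word.
The suffix "uqqxx" (5 nodes) is used only by "xxuqqxx"; the node for "xx" still has the child "x", so pruning stops there.
Nodes removed: 5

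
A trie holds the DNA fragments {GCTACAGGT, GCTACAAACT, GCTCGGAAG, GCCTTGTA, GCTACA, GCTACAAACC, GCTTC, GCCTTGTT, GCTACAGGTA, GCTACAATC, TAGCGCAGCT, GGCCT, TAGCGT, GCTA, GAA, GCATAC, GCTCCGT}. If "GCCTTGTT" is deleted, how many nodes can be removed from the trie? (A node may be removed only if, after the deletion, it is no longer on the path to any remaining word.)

1

After clearing the end-marker at "GCCTTGTT", prune upward until reaching a node still needed by another word.
The suffix "T" (1 node) is used only by "GCCTTGTT"; the node for "GCCTTGT" still has the child "A", so pruning stops there.
Nodes removed: 1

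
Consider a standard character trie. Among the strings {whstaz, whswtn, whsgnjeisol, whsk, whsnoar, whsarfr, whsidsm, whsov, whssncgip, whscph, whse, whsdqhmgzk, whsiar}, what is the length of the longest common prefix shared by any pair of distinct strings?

4

Equivalently: take the maximum, over all pairs, of their longest common prefix length.
e.g. "whsiar" and "whsidsm" share the prefix "whsi" of length 4; no pair shares a longer one.
Longest shared-prefix length: 4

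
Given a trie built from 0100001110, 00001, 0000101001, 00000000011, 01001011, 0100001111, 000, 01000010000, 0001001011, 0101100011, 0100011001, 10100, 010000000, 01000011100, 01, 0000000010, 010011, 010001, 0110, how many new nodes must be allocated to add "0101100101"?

Walking "0101100101" from the root, the first 7 characters ("0101100") follow existing edges; "1" is the first miss.
So 10 − 7 = 3 new nodes.

3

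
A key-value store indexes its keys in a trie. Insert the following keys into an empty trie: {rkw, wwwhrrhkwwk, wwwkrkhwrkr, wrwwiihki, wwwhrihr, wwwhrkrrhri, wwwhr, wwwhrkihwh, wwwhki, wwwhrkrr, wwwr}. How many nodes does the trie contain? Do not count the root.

Trace insertions, counting only characters that open a new branch:
  "rkw" → 3 new (r, k, w)
  "wwwhrrhkwwk" → 11 new (w, w, w, h, r, r, h, k, w, w, k)
  "wwwkrkhwrkr" → prefix "www" already present; 8 new (k, r, k, h, w, r, k, r)
  "wrwwiihki" → prefix "w" already present; 8 new (r, w, w, i, i, h, k, i)
  "wwwhrihr" → prefix "wwwhr" already present; 3 new (i, h, r)
  "wwwhrkrrhri" → prefix "wwwhr" already present; 6 new (k, r, r, h, r, i)
  "wwwhr" → prefix "wwwhr" already present; 0 new (none)
  "wwwhrkihwh" → prefix "wwwhrk" already present; 4 new (i, h, w, h)
  "wwwhki" → prefix "wwwh" already present; 2 new (k, i)
  "wwwhrkrr" → prefix "wwwhrkrr" already present; 0 new (none)
  "wwwr" → prefix "www" already present; 1 new (r)
Total nodes = 3 + 11 + 8 + 8 + 3 + 6 + 0 + 4 + 2 + 0 + 1 = 46

46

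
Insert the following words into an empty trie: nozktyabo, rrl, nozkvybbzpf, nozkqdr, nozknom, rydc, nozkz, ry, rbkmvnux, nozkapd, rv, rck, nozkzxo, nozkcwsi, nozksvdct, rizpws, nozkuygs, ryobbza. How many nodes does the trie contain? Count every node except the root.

67

Trace insertions, counting only characters that open a new branch:
  "nozktyabo" → 9 new (n, o, z, k, t, y, a, b, o)
  "rrl" → 3 new (r, r, l)
  "nozkvybbzpf" → prefix "nozk" already present; 7 new (v, y, b, b, z, p, f)
  "nozkqdr" → prefix "nozk" already present; 3 new (q, d, r)
  "nozknom" → prefix "nozk" already present; 3 new (n, o, m)
  "rydc" → prefix "r" already present; 3 new (y, d, c)
  "nozkz" → prefix "nozk" already present; 1 new (z)
  "ry" → prefix "ry" already present; 0 new (none)
  "rbkmvnux" → prefix "r" already present; 7 new (b, k, m, v, n, u, x)
  "nozkapd" → prefix "nozk" already present; 3 new (a, p, d)
  "rv" → prefix "r" already present; 1 new (v)
  "rck" → prefix "r" already present; 2 new (c, k)
  "nozkzxo" → prefix "nozkz" already present; 2 new (x, o)
  "nozkcwsi" → prefix "nozk" already present; 4 new (c, w, s, i)
  "nozksvdct" → prefix "nozk" already present; 5 new (s, v, d, c, t)
  "rizpws" → prefix "r" already present; 5 new (i, z, p, w, s)
  "nozkuygs" → prefix "nozk" already present; 4 new (u, y, g, s)
  "ryobbza" → prefix "ry" already present; 5 new (o, b, b, z, a)
Total nodes = 9 + 3 + 7 + 3 + 3 + 3 + 1 + 0 + 7 + 3 + 1 + 2 + 2 + 4 + 5 + 5 + 4 + 5 = 67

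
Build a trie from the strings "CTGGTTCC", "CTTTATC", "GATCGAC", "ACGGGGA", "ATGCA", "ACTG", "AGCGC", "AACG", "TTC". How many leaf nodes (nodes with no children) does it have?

9

A leaf is a node with no children — equivalently, the end of a word that is not a proper prefix of any other stored word.
Those words: "AACG", "ACGGGGA", "ACTG", "AGCGC", "ATGCA", "CTGGTTCC", "CTTTATC", "GATCGAC", "TTC"
Leaf count: 9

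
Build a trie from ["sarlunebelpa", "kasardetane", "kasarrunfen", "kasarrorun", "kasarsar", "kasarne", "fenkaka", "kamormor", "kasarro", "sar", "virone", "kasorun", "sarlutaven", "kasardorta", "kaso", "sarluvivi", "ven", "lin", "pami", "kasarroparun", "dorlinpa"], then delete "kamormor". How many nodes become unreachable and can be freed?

After clearing the end-marker at "kamormor", prune upward until reaching a node still needed by another word.
The suffix "mormor" (6 nodes) is used only by "kamormor"; the node for "ka" still has the child "s", so pruning stops there.
Nodes removed: 6

6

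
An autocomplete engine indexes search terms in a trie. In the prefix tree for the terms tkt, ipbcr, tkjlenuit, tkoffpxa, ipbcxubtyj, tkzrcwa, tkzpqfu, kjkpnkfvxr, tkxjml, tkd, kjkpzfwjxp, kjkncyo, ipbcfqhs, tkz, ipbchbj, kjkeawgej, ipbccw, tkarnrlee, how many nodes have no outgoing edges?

17

A leaf is a node with no children — equivalently, the end of a word that is not a proper prefix of any other stored word.
Those words: "ipbccw", "ipbcfqhs", "ipbchbj", "ipbcr", "ipbcxubtyj", "kjkeawgej", "kjkncyo", "kjkpnkfvxr", "kjkpzfwjxp", "tkarnrlee", "tkd", "tkjlenuit", "tkoffpxa", "tkt", "tkxjml", "tkzpqfu", "tkzrcwa"
Leaf count: 17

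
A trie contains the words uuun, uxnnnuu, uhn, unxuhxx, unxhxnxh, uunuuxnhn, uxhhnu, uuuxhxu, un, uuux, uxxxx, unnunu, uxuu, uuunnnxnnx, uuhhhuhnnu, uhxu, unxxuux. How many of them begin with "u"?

Filter for entries beginning with "u":
Words under "u": uhn, uhxu, un, unnunu, unxhxnxh, unxuhxx, unxxuux, uuhhhuhnnu, uunuuxnhn, uuun, uuunnnxnnx, uuux, uuuxhxu, uxhhnu, uxnnnuu, uxuu, uxxxx
Count: 17

17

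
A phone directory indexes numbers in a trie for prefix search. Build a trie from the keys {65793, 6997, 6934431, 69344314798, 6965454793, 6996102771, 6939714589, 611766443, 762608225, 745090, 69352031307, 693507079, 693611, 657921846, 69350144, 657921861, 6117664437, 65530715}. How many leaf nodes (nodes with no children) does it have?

Leaves are exactly the stored words that no other stored word extends.
Those words: "6117664437", "65530715", "657921846", "657921861", "65793", "69344314798", "69350144", "693507079", "69352031307", "693611", "6939714589", "6965454793", "6996102771", "6997", "745090", "762608225"
Leaf count: 16

16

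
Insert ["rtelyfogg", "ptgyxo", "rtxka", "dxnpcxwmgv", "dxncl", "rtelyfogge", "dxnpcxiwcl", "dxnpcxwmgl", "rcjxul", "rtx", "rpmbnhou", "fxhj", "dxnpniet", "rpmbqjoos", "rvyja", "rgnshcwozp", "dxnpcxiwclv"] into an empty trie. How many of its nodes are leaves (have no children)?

A leaf is a node with no children — equivalently, the end of a word that is not a proper prefix of any other stored word.
Those words: "dxncl", "dxnpcxiwclv", "dxnpcxwmgl", "dxnpcxwmgv", "dxnpniet", "fxhj", "ptgyxo", "rcjxul", "rgnshcwozp", "rpmbnhou", "rpmbqjoos", "rtelyfogge", "rtxka", "rvyja"
Leaf count: 14

14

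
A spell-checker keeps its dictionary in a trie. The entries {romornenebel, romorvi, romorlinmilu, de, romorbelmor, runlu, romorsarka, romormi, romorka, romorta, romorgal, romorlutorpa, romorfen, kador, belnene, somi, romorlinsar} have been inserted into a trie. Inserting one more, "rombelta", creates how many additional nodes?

"rom" is already a path in the trie; the remaining "belta" must be added.
New nodes needed: |"rombelta"| − 3 = 8 − 3 = 5.

5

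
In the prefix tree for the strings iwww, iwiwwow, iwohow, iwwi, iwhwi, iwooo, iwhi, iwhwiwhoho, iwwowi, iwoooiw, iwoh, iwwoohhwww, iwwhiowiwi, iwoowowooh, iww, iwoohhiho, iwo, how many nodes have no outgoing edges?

12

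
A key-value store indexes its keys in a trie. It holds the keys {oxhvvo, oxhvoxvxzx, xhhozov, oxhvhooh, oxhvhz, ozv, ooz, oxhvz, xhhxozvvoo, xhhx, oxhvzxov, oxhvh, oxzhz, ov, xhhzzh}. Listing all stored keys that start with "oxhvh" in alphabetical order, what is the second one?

Filter for "oxhvh…" and sort: "oxhvh", "oxhvhooh", "oxhvhz"
Position 2: oxhvhooh

oxhvhooh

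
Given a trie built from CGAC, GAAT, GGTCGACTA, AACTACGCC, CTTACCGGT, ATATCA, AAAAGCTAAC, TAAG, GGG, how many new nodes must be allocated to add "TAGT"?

The longest prefix of "TAGT" already in the trie is "TA" (length 2).
New nodes needed: |"TAGT"| − 2 = 4 − 2 = 2.

2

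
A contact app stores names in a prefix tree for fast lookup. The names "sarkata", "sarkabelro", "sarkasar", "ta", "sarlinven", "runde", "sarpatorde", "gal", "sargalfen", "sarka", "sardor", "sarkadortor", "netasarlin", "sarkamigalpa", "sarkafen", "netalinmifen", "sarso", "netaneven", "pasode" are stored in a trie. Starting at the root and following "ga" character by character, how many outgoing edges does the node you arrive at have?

1

Follow the path "ga" to its node, then look at its outgoing edges.
Characters that immediately follow "ga" among the stored strings: {l}.
That node has 1 child edge.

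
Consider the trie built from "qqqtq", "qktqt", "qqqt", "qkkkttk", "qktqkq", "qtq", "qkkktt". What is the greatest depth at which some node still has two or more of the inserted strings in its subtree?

6

The deepest shared node is where two words last agree before diverging.
e.g. "qkkktt" and "qkkkttk" share the prefix "qkkktt" of length 6; no pair shares a longer one.
Longest shared-prefix length: 6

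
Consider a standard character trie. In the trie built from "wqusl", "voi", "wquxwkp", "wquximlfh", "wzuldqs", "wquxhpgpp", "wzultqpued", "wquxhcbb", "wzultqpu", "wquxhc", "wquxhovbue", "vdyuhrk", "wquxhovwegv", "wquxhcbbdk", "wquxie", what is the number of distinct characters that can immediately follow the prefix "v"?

2

The children of the "v" node are the distinct next characters among strings starting with "v".
Distinct next characters after "v": d, o.
That node has 2 child edges.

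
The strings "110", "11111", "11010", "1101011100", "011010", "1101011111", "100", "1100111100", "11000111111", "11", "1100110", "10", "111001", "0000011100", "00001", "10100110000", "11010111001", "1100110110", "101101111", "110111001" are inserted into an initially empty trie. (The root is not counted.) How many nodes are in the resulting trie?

75

For each word, the new-node count is its length minus the longest prefix already in the trie:
  "110" → 3 new (1, 1, 0)
  "11111" → prefix "11" already present; 3 new (1, 1, 1)
  "11010" → prefix "110" already present; 2 new (1, 0)
  "1101011100" → prefix "11010" already present; 5 new (1, 1, 1, 0, 0)
  "011010" → 6 new (0, 1, 1, 0, 1, 0)
  "1101011111" → prefix "11010111" already present; 2 new (1, 1)
  "100" → prefix "1" already present; 2 new (0, 0)
  "1100111100" → prefix "110" already present; 7 new (0, 1, 1, 1, 1, 0, 0)
  "11000111111" → prefix "1100" already present; 7 new (0, 1, 1, 1, 1, 1, 1)
  "11" → prefix "11" already present; 0 new (none)
  "1100110" → prefix "110011" already present; 1 new (0)
  "10" → prefix "10" already present; 0 new (none)
  "111001" → prefix "111" already present; 3 new (0, 0, 1)
  "0000011100" → prefix "0" already present; 9 new (0, 0, 0, 0, 1, 1, 1, 0, 0)
  "00001" → prefix "0000" already present; 1 new (1)
  "10100110000" → prefix "10" already present; 9 new (1, 0, 0, 1, 1, 0, 0, 0, 0)
  "11010111001" → prefix "1101011100" already present; 1 new (1)
  "1100110110" → prefix "1100110" already present; 3 new (1, 1, 0)
  "101101111" → prefix "101" already present; 6 new (1, 0, 1, 1, 1, 1)
  "110111001" → prefix "1101" already present; 5 new (1, 1, 0, 0, 1)
Total nodes = 3 + 3 + 2 + 5 + 6 + 2 + 2 + 7 + 7 + 0 + 1 + 0 + 3 + 9 + 1 + 9 + 1 + 3 + 6 + 5 = 75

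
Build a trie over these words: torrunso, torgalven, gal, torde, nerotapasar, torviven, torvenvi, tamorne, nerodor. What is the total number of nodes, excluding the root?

For each word, the new-node count is its length minus the longest prefix already in the trie:
  "torrunso" → 8 new (t, o, r, r, u, n, s, o)
  "torgalven" → prefix "tor" already present; 6 new (g, a, l, v, e, n)
  "gal" → 3 new (g, a, l)
  "torde" → prefix "tor" already present; 2 new (d, e)
  "nerotapasar" → 11 new (n, e, r, o, t, a, p, a, s, a, r)
  "torviven" → prefix "tor" already present; 5 new (v, i, v, e, n)
  "torvenvi" → prefix "torv" already present; 4 new (e, n, v, i)
  "tamorne" → prefix "t" already present; 6 new (a, m, o, r, n, e)
  "nerodor" → prefix "nero" already present; 3 new (d, o, r)
Total nodes = 8 + 6 + 3 + 2 + 11 + 5 + 4 + 6 + 3 = 48

48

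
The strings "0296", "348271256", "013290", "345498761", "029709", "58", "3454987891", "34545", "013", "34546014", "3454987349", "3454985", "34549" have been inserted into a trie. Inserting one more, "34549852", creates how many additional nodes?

1

"3454985" is already a path in the trie; the remaining "2" must be added.
Each of the 1 remaining characters creates one node.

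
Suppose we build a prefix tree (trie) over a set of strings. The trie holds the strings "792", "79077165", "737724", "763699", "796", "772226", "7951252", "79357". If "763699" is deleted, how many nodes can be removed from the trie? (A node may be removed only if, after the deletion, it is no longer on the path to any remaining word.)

5

After clearing the end-marker at "763699", prune upward until reaching a node still needed by another word.
The suffix "63699" (5 nodes) is used only by "763699"; the node for "7" still has the child "9", so pruning stops there.
Nodes removed: 5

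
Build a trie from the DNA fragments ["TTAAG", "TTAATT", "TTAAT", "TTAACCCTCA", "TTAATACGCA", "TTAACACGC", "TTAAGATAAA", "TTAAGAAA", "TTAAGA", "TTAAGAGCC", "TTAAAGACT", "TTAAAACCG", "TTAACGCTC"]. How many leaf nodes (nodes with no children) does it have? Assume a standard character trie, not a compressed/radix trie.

10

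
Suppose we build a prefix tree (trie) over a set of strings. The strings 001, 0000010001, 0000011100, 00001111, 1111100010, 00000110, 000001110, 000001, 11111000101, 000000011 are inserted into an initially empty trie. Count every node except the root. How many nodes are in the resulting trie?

For each word, the new-node count is its length minus the longest prefix already in the trie:
  "001" → 3 new (0, 0, 1)
  "0000010001" → prefix "00" already present; 8 new (0, 0, 0, 1, 0, 0, 0, 1)
  "0000011100" → prefix "000001" already present; 4 new (1, 1, 0, 0)
  "00001111" → prefix "0000" already present; 4 new (1, 1, 1, 1)
  "1111100010" → 10 new (1, 1, 1, 1, 1, 0, 0, 0, 1, 0)
  "00000110" → prefix "0000011" already present; 1 new (0)
  "000001110" → prefix "000001110" already present; 0 new (none)
  "000001" → prefix "000001" already present; 0 new (none)
  "11111000101" → prefix "1111100010" already present; 1 new (1)
  "000000011" → prefix "00000" already present; 4 new (0, 0, 1, 1)
Total nodes = 3 + 8 + 4 + 4 + 10 + 1 + 0 + 0 + 1 + 4 = 35

35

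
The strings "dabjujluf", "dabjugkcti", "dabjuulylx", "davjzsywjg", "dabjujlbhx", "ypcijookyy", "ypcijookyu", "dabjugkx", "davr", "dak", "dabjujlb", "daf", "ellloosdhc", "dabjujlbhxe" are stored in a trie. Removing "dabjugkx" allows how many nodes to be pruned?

After clearing the end-marker at "dabjugkx", prune upward until reaching a node still needed by another word.
The suffix "x" (1 node) is used only by "dabjugkx"; the node for "dabjugk" still has the child "c", so pruning stops there.
Nodes removed: 1

1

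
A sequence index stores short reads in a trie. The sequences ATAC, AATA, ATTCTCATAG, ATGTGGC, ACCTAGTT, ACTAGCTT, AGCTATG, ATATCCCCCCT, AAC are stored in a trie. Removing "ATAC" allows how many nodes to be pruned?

1

Walk "ATAC" from the leaf back toward the root, removing each node that no remaining word uses.
The suffix "C" (1 node) is used only by "ATAC"; the node for "ATA" still has the child "T", so pruning stops there.
Nodes removed: 1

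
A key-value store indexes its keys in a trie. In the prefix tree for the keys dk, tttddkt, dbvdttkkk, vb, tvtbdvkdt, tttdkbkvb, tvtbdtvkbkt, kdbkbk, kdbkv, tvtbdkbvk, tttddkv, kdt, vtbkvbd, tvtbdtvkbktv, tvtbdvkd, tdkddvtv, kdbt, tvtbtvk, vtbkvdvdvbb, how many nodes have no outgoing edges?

Leaves are exactly the stored words that no other stored word extends.
Those words: "dbvdttkkk", "dk", "kdbkbk", "kdbkv", "kdbt", "kdt", "tdkddvtv", "tttddkt", "tttddkv", "tttdkbkvb", "tvtbdkbvk", "tvtbdtvkbktv", "tvtbdvkdt", "tvtbtvk", "vb", "vtbkvbd", "vtbkvdvdvbb"
Leaf count: 17

17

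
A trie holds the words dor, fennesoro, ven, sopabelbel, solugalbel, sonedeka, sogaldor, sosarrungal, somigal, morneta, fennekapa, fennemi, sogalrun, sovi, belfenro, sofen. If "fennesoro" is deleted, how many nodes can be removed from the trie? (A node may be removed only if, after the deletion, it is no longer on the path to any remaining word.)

4

A node on "fennesoro"'s path can go only if nothing else ends at it or branches off below it.
The suffix "soro" (4 nodes) is used only by "fennesoro"; the node for "fenne" still has the child "k", so pruning stops there.
Nodes removed: 4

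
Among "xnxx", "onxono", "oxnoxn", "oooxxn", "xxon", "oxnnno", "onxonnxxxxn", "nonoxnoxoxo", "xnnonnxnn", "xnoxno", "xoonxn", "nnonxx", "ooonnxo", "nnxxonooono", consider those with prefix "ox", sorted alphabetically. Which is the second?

oxnoxn

Words with prefix "ox", in lexicographic order: "oxnnno", "oxnoxn"
The 2nd is oxnoxn.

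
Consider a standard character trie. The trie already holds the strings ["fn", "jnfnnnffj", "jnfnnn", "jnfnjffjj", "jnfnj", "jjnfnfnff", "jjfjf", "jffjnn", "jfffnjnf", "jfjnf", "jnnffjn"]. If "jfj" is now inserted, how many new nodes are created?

0

"jfj" is already a full path in the trie; only an end-marker is added.
No new nodes are needed: 0.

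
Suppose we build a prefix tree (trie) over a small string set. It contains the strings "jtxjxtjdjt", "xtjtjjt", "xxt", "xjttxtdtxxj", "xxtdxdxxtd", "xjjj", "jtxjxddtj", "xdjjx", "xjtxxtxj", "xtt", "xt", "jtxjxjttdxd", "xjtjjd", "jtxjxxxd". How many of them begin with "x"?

10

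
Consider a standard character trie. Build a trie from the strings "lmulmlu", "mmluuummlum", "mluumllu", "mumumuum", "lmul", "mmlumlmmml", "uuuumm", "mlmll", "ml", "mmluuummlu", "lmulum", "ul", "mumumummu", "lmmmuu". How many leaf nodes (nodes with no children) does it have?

11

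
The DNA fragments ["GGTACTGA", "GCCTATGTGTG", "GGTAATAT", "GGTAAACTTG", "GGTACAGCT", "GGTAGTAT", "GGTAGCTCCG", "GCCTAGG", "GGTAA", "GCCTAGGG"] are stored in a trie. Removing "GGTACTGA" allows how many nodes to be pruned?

3

Walk "GGTACTGA" from the leaf back toward the root, removing each node that no remaining word uses.
The suffix "TGA" (3 nodes) is used only by "GGTACTGA"; the node for "GGTAC" still has the child "A", so pruning stops there.
Nodes removed: 3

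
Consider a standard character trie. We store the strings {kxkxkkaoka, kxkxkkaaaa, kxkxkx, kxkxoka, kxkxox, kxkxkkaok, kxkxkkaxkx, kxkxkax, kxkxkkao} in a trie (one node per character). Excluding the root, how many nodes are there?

For each word, the new-node count is its length minus the longest prefix already in the trie:
  "kxkxkkaoka" → 10 new (k, x, k, x, k, k, a, o, k, a)
  "kxkxkkaaaa" → prefix "kxkxkka" already present; 3 new (a, a, a)
  "kxkxkx" → prefix "kxkxk" already present; 1 new (x)
  "kxkxoka" → prefix "kxkx" already present; 3 new (o, k, a)
  "kxkxox" → prefix "kxkxo" already present; 1 new (x)
  "kxkxkkaok" → prefix "kxkxkkaok" already present; 0 new (none)
  "kxkxkkaxkx" → prefix "kxkxkka" already present; 3 new (x, k, x)
  "kxkxkax" → prefix "kxkxk" already present; 2 new (a, x)
  "kxkxkkao" → prefix "kxkxkkao" already present; 0 new (none)
Total nodes = 10 + 3 + 1 + 3 + 1 + 0 + 3 + 2 + 0 = 23

23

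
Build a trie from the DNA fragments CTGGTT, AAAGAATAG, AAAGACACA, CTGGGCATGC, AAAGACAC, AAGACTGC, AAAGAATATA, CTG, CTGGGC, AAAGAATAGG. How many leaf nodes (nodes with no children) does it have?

6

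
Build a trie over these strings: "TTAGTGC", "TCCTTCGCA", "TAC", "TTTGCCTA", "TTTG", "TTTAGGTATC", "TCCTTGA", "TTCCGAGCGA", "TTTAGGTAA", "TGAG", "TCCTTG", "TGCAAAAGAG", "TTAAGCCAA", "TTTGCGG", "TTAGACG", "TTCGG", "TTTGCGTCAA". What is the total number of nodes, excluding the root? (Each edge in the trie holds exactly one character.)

69

Insert word by word; a character creates a node only if that edge doesn't already exist:
  "TTAGTGC" → 7 new (T, T, A, G, T, G, C)
  "TCCTTCGCA" → prefix "T" already present; 8 new (C, C, T, T, C, G, C, A)
  "TAC" → prefix "T" already present; 2 new (A, C)
  "TTTGCCTA" → prefix "TT" already present; 6 new (T, G, C, C, T, A)
  "TTTG" → prefix "TTTG" already present; 0 new (none)
  "TTTAGGTATC" → prefix "TTT" already present; 7 new (A, G, G, T, A, T, C)
  "TCCTTGA" → prefix "TCCTT" already present; 2 new (G, A)
  "TTCCGAGCGA" → prefix "TT" already present; 8 new (C, C, G, A, G, C, G, A)
  "TTTAGGTAA" → prefix "TTTAGGTA" already present; 1 new (A)
  "TGAG" → prefix "T" already present; 3 new (G, A, G)
  "TCCTTG" → prefix "TCCTTG" already present; 0 new (none)
  "TGCAAAAGAG" → prefix "TG" already present; 8 new (C, A, A, A, A, G, A, G)
  "TTAAGCCAA" → prefix "TTA" already present; 6 new (A, G, C, C, A, A)
  "TTTGCGG" → prefix "TTTGC" already present; 2 new (G, G)
  "TTAGACG" → prefix "TTAG" already present; 3 new (A, C, G)
  "TTCGG" → prefix "TTC" already present; 2 new (G, G)
  "TTTGCGTCAA" → prefix "TTTGCG" already present; 4 new (T, C, A, A)
Total nodes = 7 + 8 + 2 + 6 + 0 + 7 + 2 + 8 + 1 + 3 + 0 + 8 + 6 + 2 + 3 + 2 + 4 = 69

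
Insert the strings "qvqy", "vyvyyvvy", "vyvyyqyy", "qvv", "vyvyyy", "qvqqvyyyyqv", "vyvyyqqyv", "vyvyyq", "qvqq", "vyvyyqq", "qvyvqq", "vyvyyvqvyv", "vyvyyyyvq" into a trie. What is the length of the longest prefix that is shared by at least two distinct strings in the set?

7

Equivalently: take the maximum, over all pairs, of their longest common prefix length.
"vyvyyqq" and "vyvyyqqyv" agree on "vyvyyqq" (7 characters) before diverging; nothing deeper is shared.
Longest shared-prefix length: 7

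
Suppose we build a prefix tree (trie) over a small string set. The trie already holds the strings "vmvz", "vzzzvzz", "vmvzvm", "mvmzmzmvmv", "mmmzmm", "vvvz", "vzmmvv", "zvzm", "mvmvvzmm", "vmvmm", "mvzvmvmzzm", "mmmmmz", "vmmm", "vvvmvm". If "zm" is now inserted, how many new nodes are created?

1

Walking "zm" from the root, the first 1 characters ("z") follow existing edges; "m" is the first miss.
Each of the 1 remaining characters creates one node.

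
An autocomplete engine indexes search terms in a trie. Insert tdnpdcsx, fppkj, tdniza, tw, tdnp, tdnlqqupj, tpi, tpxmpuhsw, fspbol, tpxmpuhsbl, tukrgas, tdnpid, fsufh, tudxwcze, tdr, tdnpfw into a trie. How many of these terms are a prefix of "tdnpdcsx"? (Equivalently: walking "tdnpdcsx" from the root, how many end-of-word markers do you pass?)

2

Check each prefix of "tdnpdcsx" against the stored set — each match is an end-marker on the path.
Prefixes of the query that are stored words: "tdnp", "tdnpdcsx"
Count: 2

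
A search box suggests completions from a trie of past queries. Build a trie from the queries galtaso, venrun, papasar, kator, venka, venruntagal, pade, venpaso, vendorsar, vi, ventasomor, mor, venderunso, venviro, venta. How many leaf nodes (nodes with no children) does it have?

Leaves are exactly the stored words that no other stored word extends.
Those words: "galtaso", "kator", "mor", "pade", "papasar", "venderunso", "vendorsar", "venka", "venpaso", "venruntagal", "ventasomor", "venviro", "vi"
Leaf count: 13

13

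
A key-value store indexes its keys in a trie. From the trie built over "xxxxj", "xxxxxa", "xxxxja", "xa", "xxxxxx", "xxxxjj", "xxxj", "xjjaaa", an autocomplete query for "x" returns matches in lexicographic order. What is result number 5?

xxxxja

Words with prefix "x", in lexicographic order: "xa", "xjjaaa", "xxxj", "xxxxj", "xxxxja", "xxxxjj", "xxxxxa", "xxxxxx"
The 5th is xxxxja.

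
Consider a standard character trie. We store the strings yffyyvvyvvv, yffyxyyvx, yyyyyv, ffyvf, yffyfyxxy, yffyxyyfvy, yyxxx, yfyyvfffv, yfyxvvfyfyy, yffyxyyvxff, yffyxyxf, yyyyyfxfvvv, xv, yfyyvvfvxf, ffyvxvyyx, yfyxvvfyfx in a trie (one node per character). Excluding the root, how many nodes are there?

75

Count nodes per top-level branch (shared prefixes stored once):
  'f'-branch (ffyvf, ffyvxvyyx): 10 nodes
  'x'-branch (xv): 2 nodes
  'y'-branch (yffyfyxxy, yffyxyxf, yffyxyyfvy, yffyxyyvx, yffyxyyvxff, yffyyvvyvvv, yfyxvvfyfx, yfyxvvfyfyy, yfyyvfffv, yfyyvvfvxf, yyxxx, yyyyyfxfvvv, yyyyyv): 63 nodes
Sum: 75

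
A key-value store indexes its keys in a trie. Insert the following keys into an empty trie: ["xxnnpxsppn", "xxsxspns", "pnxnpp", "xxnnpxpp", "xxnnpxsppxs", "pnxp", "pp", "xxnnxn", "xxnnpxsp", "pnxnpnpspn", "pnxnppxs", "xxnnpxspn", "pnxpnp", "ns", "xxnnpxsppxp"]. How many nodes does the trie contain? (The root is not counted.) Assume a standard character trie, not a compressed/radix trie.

For each word, the new-node count is its length minus the longest prefix already in the trie:
  "xxnnpxsppn" → 10 new (x, x, n, n, p, x, s, p, p, n)
  "xxsxspns" → prefix "xx" already present; 6 new (s, x, s, p, n, s)
  "pnxnpp" → 6 new (p, n, x, n, p, p)
  "xxnnpxpp" → prefix "xxnnpx" already present; 2 new (p, p)
  "xxnnpxsppxs" → prefix "xxnnpxspp" already present; 2 new (x, s)
  "pnxp" → prefix "pnx" already present; 1 new (p)
  "pp" → prefix "p" already present; 1 new (p)
  "xxnnxn" → prefix "xxnn" already present; 2 new (x, n)
  "xxnnpxsp" → prefix "xxnnpxsp" already present; 0 new (none)
  "pnxnpnpspn" → prefix "pnxnp" already present; 5 new (n, p, s, p, n)
  "pnxnppxs" → prefix "pnxnpp" already present; 2 new (x, s)
  "xxnnpxspn" → prefix "xxnnpxsp" already present; 1 new (n)
  "pnxpnp" → prefix "pnxp" already present; 2 new (n, p)
  "ns" → 2 new (n, s)
  "xxnnpxsppxp" → prefix "xxnnpxsppx" already present; 1 new (p)
Total nodes = 10 + 6 + 6 + 2 + 2 + 1 + 1 + 2 + 0 + 5 + 2 + 1 + 2 + 2 + 1 = 43

43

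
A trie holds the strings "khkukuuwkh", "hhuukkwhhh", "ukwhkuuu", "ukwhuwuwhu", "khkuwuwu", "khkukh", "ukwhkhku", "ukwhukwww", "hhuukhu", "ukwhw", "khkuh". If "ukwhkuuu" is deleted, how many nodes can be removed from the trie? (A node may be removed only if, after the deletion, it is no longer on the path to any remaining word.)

A node on "ukwhkuuu"'s path can go only if nothing else ends at it or branches off below it.
The suffix "uuu" (3 nodes) is used only by "ukwhkuuu"; the node for "ukwhk" still has the child "h", so pruning stops there.
Nodes removed: 3

3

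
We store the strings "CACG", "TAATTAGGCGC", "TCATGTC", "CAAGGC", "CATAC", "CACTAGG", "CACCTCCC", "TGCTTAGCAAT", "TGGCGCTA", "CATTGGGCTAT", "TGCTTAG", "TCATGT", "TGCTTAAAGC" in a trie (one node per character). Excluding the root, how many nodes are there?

Insert word by word; a character creates a node only if that edge doesn't already exist:
  "CACG" → 4 new (C, A, C, G)
  "TAATTAGGCGC" → 11 new (T, A, A, T, T, A, G, G, C, G, C)
  "TCATGTC" → prefix "T" already present; 6 new (C, A, T, G, T, C)
  "CAAGGC" → prefix "CA" already present; 4 new (A, G, G, C)
  "CATAC" → prefix "CA" already present; 3 new (T, A, C)
  "CACTAGG" → prefix "CAC" already present; 4 new (T, A, G, G)
  "CACCTCCC" → prefix "CAC" already present; 5 new (C, T, C, C, C)
  "TGCTTAGCAAT" → prefix "T" already present; 10 new (G, C, T, T, A, G, C, A, A, T)
  "TGGCGCTA" → prefix "TG" already present; 6 new (G, C, G, C, T, A)
  "CATTGGGCTAT" → prefix "CAT" already present; 8 new (T, G, G, G, C, T, A, T)
  "TGCTTAG" → prefix "TGCTTAG" already present; 0 new (none)
  "TCATGT" → prefix "TCATGT" already present; 0 new (none)
  "TGCTTAAAGC" → prefix "TGCTTA" already present; 4 new (A, A, G, C)
Total nodes = 4 + 11 + 6 + 4 + 3 + 4 + 5 + 10 + 6 + 8 + 0 + 0 + 4 = 65

65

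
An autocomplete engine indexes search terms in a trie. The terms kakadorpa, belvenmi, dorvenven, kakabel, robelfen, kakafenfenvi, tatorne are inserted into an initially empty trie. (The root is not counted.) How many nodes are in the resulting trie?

52

Trace insertions, counting only characters that open a new branch:
  "kakadorpa" → 9 new (k, a, k, a, d, o, r, p, a)
  "belvenmi" → 8 new (b, e, l, v, e, n, m, i)
  "dorvenven" → 9 new (d, o, r, v, e, n, v, e, n)
  "kakabel" → prefix "kaka" already present; 3 new (b, e, l)
  "robelfen" → 8 new (r, o, b, e, l, f, e, n)
  "kakafenfenvi" → prefix "kaka" already present; 8 new (f, e, n, f, e, n, v, i)
  "tatorne" → 7 new (t, a, t, o, r, n, e)
Total nodes = 9 + 8 + 9 + 3 + 8 + 8 + 7 = 52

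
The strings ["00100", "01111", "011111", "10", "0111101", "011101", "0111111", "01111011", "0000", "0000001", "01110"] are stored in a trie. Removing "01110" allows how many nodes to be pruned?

0

After clearing the end-marker at "01110", prune upward until reaching a node still needed by another word.
Every node on "01110" is still needed (e.g. by "011101"), so nothing is freed.
Nodes removed: 0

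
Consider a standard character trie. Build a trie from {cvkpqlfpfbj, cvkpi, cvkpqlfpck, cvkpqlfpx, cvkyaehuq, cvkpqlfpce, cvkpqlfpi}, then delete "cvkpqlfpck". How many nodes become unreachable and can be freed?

1

A node on "cvkpqlfpck"'s path can go only if nothing else ends at it or branches off below it.
The suffix "k" (1 node) is used only by "cvkpqlfpck"; the node for "cvkpqlfpc" still has the child "e", so pruning stops there.
Nodes removed: 1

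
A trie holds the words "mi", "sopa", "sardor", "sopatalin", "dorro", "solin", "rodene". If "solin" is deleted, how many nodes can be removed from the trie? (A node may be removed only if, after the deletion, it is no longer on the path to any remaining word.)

After clearing the end-marker at "solin", prune upward until reaching a node still needed by another word.
The suffix "lin" (3 nodes) is used only by "solin"; the node for "so" still has the child "p", so pruning stops there.
Nodes removed: 3

3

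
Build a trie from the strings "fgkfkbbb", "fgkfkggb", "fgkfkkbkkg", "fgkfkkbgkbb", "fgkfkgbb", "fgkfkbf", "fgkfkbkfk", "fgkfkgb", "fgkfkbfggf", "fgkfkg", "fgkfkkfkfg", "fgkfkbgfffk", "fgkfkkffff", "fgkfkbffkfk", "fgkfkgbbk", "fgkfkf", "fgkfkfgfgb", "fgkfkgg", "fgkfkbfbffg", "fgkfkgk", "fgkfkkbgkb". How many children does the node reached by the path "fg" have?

1

Walk "fg" from the root, arriving at one node.
Characters that immediately follow "fg" among the stored strings: {k}.
That node has 1 child edge.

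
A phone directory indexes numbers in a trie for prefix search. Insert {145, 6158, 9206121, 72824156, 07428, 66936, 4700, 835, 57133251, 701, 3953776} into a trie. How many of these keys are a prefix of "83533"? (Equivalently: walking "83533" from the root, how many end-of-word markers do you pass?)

Check each prefix of "83533" against the stored set — each match is an end-marker on the path.
Prefixes of the query that are stored words: "835"
Count: 1

1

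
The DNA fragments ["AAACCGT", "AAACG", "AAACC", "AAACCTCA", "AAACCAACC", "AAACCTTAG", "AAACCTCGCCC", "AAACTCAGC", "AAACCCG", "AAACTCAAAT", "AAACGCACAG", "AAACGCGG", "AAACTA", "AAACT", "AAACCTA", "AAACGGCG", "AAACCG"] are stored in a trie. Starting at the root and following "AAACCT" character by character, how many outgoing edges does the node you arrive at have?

3

Follow the path "AAACCT" to its node, then look at its outgoing edges.
Distinct next characters after "AAACCT": A, C, T.
That node has 3 child edges.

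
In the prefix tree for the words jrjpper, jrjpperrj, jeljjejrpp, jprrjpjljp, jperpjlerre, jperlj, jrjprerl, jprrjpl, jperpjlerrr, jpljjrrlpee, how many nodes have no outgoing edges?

9

Leaves are exactly the stored words that no other stored word extends.
Those words: "jeljjejrpp", "jperlj", "jperpjlerre", "jperpjlerrr", "jpljjrrlpee", "jprrjpjljp", "jprrjpl", "jrjpperrj", "jrjprerl"
Leaf count: 9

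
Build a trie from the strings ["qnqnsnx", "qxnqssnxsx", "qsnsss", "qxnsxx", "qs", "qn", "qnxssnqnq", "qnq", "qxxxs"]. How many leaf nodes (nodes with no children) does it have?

Leaves are exactly the stored words that no other stored word extends.
Those words: "qnqnsnx", "qnxssnqnq", "qsnsss", "qxnqssnxsx", "qxnsxx", "qxxxs"
Leaf count: 6

6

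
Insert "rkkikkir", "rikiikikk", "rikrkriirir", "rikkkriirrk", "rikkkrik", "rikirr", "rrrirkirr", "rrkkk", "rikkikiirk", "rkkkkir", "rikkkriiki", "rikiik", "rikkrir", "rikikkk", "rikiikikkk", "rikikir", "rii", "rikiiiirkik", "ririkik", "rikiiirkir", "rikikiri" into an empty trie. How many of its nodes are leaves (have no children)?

Leaves are exactly the stored words that no other stored word extends.
Those words: "rii", "rikiiiirkik", "rikiiirkir", "rikiikikkk", "rikikiri", "rikikkk", "rikirr", "rikkikiirk", "rikkkriiki", "rikkkriirrk", "rikkkrik", "rikkrir", "rikrkriirir", "ririkik", "rkkikkir", "rkkkkir", "rrkkk", "rrrirkirr"
Leaf count: 18

18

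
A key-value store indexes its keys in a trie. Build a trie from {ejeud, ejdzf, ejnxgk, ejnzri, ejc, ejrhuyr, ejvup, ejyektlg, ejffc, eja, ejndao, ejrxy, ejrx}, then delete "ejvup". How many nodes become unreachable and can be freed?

After clearing the end-marker at "ejvup", prune upward until reaching a node still needed by another word.
The suffix "vup" (3 nodes) is used only by "ejvup"; the node for "ej" still has the child "e", so pruning stops there.
Nodes removed: 3

3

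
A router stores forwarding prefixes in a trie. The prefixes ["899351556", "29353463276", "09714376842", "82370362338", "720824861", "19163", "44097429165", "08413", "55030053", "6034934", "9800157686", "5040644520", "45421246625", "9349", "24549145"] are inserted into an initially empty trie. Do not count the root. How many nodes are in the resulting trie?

Insert word by word; a character creates a node only if that edge doesn't already exist:
  "899351556" → 9 new (8, 9, 9, 3, 5, 1, 5, 5, 6)
  "29353463276" → 11 new (2, 9, 3, 5, 3, 4, 6, 3, 2, 7, 6)
  "09714376842" → 11 new (0, 9, 7, 1, 4, 3, 7, 6, 8, 4, 2)
  "82370362338" → prefix "8" already present; 10 new (2, 3, 7, 0, 3, 6, 2, 3, 3, 8)
  "720824861" → 9 new (7, 2, 0, 8, 2, 4, 8, 6, 1)
  "19163" → 5 new (1, 9, 1, 6, 3)
  "44097429165" → 11 new (4, 4, 0, 9, 7, 4, 2, 9, 1, 6, 5)
  "08413" → prefix "0" already present; 4 new (8, 4, 1, 3)
  "55030053" → 8 new (5, 5, 0, 3, 0, 0, 5, 3)
  "6034934" → 7 new (6, 0, 3, 4, 9, 3, 4)
  "9800157686" → 10 new (9, 8, 0, 0, 1, 5, 7, 6, 8, 6)
  "5040644520" → prefix "5" already present; 9 new (0, 4, 0, 6, 4, 4, 5, 2, 0)
  "45421246625" → prefix "4" already present; 10 new (5, 4, 2, 1, 2, 4, 6, 6, 2, 5)
  "9349" → prefix "9" already present; 3 new (3, 4, 9)
  "24549145" → prefix "2" already present; 7 new (4, 5, 4, 9, 1, 4, 5)
Total nodes = 9 + 11 + 11 + 10 + 9 + 5 + 11 + 4 + 8 + 7 + 10 + 9 + 10 + 3 + 7 = 124

124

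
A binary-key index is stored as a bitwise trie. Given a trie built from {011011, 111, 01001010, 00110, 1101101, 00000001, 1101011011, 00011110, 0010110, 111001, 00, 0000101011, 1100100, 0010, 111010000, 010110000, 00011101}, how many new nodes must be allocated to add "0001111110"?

3

Walking "0001111110" from the root, the first 7 characters ("0001111") follow existing edges; "1" is the first miss.
So 10 − 7 = 3 new nodes.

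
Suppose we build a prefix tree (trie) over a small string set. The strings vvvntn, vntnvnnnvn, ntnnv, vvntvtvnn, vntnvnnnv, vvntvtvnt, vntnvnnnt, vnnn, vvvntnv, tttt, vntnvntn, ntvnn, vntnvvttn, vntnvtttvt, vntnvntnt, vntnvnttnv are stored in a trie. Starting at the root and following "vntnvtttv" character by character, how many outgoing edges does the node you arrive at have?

Follow the path "vntnvtttv" to its node, then look at its outgoing edges.
Characters that immediately follow "vntnvtttv" among the stored strings: {t}.
That node has 1 child edge.

1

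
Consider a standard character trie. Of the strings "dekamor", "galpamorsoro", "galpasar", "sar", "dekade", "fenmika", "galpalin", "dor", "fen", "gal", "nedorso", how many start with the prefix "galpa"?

Walk to "galpa"; the words in its subtree are exactly those with that prefix.
Words under "galpa": galpalin, galpamorsoro, galpasar
Count: 3

3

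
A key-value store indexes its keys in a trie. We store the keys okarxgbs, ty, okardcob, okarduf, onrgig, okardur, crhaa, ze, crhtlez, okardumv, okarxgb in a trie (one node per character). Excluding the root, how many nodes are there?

35

Insert word by word; a character creates a node only if that edge doesn't already exist:
  "okarxgbs" → 8 new (o, k, a, r, x, g, b, s)
  "ty" → 2 new (t, y)
  "okardcob" → prefix "okar" already present; 4 new (d, c, o, b)
  "okarduf" → prefix "okard" already present; 2 new (u, f)
  "onrgig" → prefix "o" already present; 5 new (n, r, g, i, g)
  "okardur" → prefix "okardu" already present; 1 new (r)
  "crhaa" → 5 new (c, r, h, a, a)
  "ze" → 2 new (z, e)
  "crhtlez" → prefix "crh" already present; 4 new (t, l, e, z)
  "okardumv" → prefix "okardu" already present; 2 new (m, v)
  "okarxgb" → prefix "okarxgb" already present; 0 new (none)
Total nodes = 8 + 2 + 4 + 2 + 5 + 1 + 5 + 2 + 4 + 2 + 0 = 35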